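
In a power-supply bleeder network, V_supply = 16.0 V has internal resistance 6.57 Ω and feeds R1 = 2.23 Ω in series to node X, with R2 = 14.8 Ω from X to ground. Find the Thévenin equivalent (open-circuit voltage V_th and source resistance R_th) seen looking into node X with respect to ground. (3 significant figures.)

V_th ≈ 10.0 V, R_th ≈ 5.52 Ω

R1' = 6.57 + 2.23 = 8.800 Ω (source resistance + R1).
V_th is the unloaded tap voltage: V_supply · R2/(R1'+R2) = 16.0 × 0.6271 = 10.03 V.
Zeroing V_supply shorts the top of R1' to ground, so R_th = R1' ‖ R2 = 5.519 Ω.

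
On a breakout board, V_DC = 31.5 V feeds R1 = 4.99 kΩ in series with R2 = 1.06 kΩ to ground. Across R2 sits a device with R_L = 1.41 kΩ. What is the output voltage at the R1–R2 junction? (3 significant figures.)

First combine the lower leg with the load: R2 ‖ R_L = 0.6051 kΩ.
Then V_out = V_DC · R2'/(R1 + R2') = 31.5 × 0.6051/5.595 = 3.407 V.

V_out ≈ 3.41 V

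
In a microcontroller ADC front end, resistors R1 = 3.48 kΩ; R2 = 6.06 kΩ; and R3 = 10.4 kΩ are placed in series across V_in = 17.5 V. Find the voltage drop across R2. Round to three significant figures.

V ≈ 5.32 V

Series total: ΣR = 3.48 + 6.06 + 10.4 = 19.94 kΩ.
Voltage divider: V = V_in · (6.060 / 19.94) = 17.5 × 0.3039 = 5.318 V.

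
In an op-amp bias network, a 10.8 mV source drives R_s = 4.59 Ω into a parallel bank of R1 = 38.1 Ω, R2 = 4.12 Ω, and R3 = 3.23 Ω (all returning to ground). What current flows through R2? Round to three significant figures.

Parallel bank: R_p = 1/(1/38.1 + 1/4.12 + 1/3.23) = 1.728 Ω.
V_A = 10.8 × 1.728/6.318 = 2.954 mV.
Branch current I = V_A/R2 = 2.954/4.12 = 0.7171 mA.

I ≈ 0.717 mA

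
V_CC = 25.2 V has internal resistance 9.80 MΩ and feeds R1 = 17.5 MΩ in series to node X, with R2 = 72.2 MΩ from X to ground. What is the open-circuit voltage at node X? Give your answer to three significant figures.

R1' = 9.80 + 17.5 = 27.30 MΩ (source resistance + R1).
With X open, the divider is unloaded: V_th = 25.2 × 72.2/99.50 = 18.29 V.

V_th ≈ 18.3 V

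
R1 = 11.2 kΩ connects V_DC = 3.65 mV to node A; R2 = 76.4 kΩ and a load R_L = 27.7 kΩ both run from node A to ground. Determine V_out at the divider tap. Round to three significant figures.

V_out ≈ 2.35 mV

R2 ‖ R_L = (76.4 × 27.7)/(76.4 + 27.7) = 20.33 kΩ.
Voltage divider with the loaded lower leg: V_out = 3.65 × 20.33/(11.2 + 20.33) = 3.65 × 0.6448 = 2.353 mV.
(Unloaded it would be 3.18 mV; the load pulls it down.)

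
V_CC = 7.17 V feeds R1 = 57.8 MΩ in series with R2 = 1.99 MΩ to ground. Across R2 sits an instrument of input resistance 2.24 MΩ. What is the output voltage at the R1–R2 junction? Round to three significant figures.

The load sits in parallel with R2, giving an effective lower resistance R2' = R2·R_L/(R2+R_L) = 1.054 MΩ.
Voltage divider with the loaded lower leg: V_out = 7.17 × 1.054/(57.8 + 1.054) = 7.17 × 0.01791 = 0.1284 V.

V_out ≈ 0.128 V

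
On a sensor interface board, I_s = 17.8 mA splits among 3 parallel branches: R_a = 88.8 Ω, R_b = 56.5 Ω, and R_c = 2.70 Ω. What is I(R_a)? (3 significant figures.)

Conductances: ΣG = 1/88.8 + 1/56.5 + 1/2.70 = 0.3993 (1/Ω).
R_a takes the fraction G_k/ΣG = 0.01126/0.3993 = 0.02820, so I = 17.8 × 0.02820 = 0.5020 mA.

I ≈ 0.502 mA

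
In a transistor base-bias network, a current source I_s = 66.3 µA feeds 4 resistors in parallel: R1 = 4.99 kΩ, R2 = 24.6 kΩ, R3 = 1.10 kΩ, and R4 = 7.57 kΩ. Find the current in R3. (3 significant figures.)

I ≈ 47.0 µA

Total conductance ΣG = 1/4.99 + 1/24.6 + 1/1.10 + 1/7.57 = 1.282 (units of 1/kΩ).
R3 takes the fraction G_k/ΣG = 0.9091/1.282 = 0.7090, so I = 66.3 × 0.7090 = 47.01 µA.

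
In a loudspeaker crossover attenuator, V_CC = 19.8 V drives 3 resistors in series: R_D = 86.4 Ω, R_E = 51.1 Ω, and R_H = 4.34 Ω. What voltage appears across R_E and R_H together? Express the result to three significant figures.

Total series resistance ΣR = 86.4 + 51.1 + 4.34 = 141.8 Ω.
R_{R_E..R_H} = 51.1 + 4.34 = 55.44 Ω.
V = V_CC · R/ΣR = 19.8 × 0.3909 = 7.739 V.

V ≈ 7.74 V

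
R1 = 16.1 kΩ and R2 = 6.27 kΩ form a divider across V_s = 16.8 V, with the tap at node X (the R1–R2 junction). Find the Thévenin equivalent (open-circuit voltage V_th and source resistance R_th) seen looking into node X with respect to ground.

V_th ≈ 4.71 V, R_th ≈ 4.51 kΩ

With X open, the divider is unloaded: V_th = 16.8 × 6.27/22.37 = 4.709 V.
Zeroing V_s shorts the top of R1 to ground, so R_th = R1 ‖ R2 = 4.513 kΩ.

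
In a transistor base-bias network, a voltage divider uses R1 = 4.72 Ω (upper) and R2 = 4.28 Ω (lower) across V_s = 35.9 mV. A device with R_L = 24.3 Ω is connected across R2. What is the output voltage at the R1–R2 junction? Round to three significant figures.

V_out ≈ 15.6 mV

R2 ‖ R_L = (4.28 × 24.3)/(4.28 + 24.3) = 3.639 Ω.
Voltage divider with the loaded lower leg: V_out = 35.9 × 3.639/(4.72 + 3.639) = 35.9 × 0.4353 = 15.63 mV.
(Unloaded it would be 17.1 mV; the load pulls it down.)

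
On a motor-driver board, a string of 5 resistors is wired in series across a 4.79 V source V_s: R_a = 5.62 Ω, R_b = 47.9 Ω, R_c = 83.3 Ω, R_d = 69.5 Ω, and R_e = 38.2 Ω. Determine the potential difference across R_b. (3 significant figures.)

V ≈ 0.938 V

ΣR = 5.62 + 47.9 + 83.3 + 69.5 + 38.2 = 244.5 Ω.
Voltage divider: V = V_s · (47.90 / 244.5) = 4.79 × 0.1959 = 0.9383 V.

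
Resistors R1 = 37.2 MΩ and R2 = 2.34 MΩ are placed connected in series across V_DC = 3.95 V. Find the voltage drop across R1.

V ≈ 3.72 V

ΣR = 37.2 + 2.34 = 39.54 MΩ.
V = V_DC · R/ΣR = 3.95 × 0.9408 = 3.716 V.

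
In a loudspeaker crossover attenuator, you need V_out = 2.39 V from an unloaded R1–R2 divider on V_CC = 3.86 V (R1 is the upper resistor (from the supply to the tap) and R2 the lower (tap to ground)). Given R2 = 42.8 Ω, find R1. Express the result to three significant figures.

The divider ratio is R2/(R1+R2) = 2.39/3.86 = 0.6192.
Rearranging, R1 = R2·(1−k)/k = 42.8 × 0.6151 = 26.32 Ω.

R1 ≈ 26.3 Ω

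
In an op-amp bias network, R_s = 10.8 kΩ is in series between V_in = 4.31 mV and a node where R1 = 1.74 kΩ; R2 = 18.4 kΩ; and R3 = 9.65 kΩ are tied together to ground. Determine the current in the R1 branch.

I ≈ 0.278 µA

Parallel bank: R_p = 1/(1/1.74 + 1/18.4 + 1/9.65) = 1.365 kΩ.
V_A by voltage divider: V_A = 4.31 × 1.365/(10.8 + 1.365) = 0.4836 mV.
Branch current I = V_A/R1 = 0.4836/1.74 = 0.2779 µA.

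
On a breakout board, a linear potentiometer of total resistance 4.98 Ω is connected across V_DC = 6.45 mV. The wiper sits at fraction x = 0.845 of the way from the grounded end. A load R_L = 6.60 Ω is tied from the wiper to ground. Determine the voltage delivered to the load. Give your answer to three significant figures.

Lower segment x·R_p = 4.208 Ω; upper segment (1−x)·R_p = 0.7719 Ω.
Lower segment in parallel with the load: 4.208 ‖ 6.60 = 2.570 Ω.
Loaded-divider output: V_out = 6.45 × 0.7690 = 4.960 mV.
(Unloaded: V_out = x·V_DC = 5.45 mV.)

V_out ≈ 4.96 mV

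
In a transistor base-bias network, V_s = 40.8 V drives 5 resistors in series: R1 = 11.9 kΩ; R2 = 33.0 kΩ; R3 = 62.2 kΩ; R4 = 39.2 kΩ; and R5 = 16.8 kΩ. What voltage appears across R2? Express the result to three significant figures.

Total series resistance ΣR = 11.9 + 33.0 + 62.2 + 39.2 + 16.8 = 163.1 kΩ.
V = V_s · R/ΣR = 40.8 × 0.2023 = 8.255 V.

V ≈ 8.26 V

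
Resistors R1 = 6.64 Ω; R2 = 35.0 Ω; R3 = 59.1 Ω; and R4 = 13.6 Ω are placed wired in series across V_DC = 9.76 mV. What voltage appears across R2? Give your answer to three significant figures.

V ≈ 2.99 mV

Series total: ΣR = 6.64 + 35.0 + 59.1 + 13.6 = 114.3 Ω.
By the voltage-divider rule, V = 9.76 × 35.00/114.3 = 2.988 mV.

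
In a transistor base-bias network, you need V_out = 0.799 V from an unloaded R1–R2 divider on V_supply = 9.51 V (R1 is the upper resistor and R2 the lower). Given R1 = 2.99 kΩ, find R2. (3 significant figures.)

R2 ≈ 0.274 kΩ

The divider ratio is R2/(R1+R2) = 0.799/9.51 = 0.08402.
Rearranging, R2 = R1·k/(1−k) = 2.99 × 0.09172 = 0.2743 kΩ.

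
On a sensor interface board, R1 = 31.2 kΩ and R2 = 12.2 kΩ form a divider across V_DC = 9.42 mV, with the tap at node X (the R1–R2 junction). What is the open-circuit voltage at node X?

Open-circuit (no load on X): V_th = V_DC · R2/(R1 + R2) = 9.42 × 12.2/(31.20 + 12.2) = 2.648 mV.

V_th ≈ 2.65 mV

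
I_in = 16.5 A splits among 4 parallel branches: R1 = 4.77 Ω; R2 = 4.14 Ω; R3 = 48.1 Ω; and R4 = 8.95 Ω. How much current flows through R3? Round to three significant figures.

I ≈ 0.588 A

Conductances: ΣG = 1/4.77 + 1/4.14 + 1/48.1 + 1/8.95 = 0.5837 (1/Ω).
By the current-divider rule, I = I_in · G_k/ΣG = 16.5 × 0.03562 = 0.5877 A.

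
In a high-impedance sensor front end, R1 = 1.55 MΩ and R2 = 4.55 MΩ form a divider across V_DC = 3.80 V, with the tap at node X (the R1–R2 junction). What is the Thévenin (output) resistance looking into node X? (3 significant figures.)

Zeroing V_DC shorts the top of R1 to ground, so R_th = R1 ‖ R2 = 1.156 MΩ.

R_th ≈ 1.16 MΩ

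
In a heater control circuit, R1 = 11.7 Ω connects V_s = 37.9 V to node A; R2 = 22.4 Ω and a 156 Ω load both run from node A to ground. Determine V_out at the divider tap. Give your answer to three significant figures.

V_out ≈ 23.7 V

R2 ‖ R_L = (22.4 × 156)/(22.4 + 156) = 19.59 Ω.
Then V_out = V_s · R2'/(R1 + R2') = 37.9 × 19.59/31.29 = 23.73 V.
(Unloaded it would be 24.9 V; the load pulls it down.)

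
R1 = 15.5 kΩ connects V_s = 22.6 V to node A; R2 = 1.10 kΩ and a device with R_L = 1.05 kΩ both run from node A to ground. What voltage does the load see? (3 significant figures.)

The load sits in parallel with R2, giving an effective lower resistance R2' = R2·R_L/(R2+R_L) = 0.5372 kΩ.
Voltage divider with the loaded lower leg: V_out = 22.6 × 0.5372/(15.5 + 0.5372) = 22.6 × 0.03350 = 0.7570 V.

V_out ≈ 0.757 V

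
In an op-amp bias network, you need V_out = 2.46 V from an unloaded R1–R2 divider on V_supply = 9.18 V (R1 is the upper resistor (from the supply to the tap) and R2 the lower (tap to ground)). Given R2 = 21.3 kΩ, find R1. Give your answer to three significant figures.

The divider ratio is R2/(R1+R2) = 2.46/9.18 = 0.2680.
R1 = R2·(1/k − 1) = 21.3 × 2.732 = 58.19 kΩ.

R1 ≈ 58.2 kΩ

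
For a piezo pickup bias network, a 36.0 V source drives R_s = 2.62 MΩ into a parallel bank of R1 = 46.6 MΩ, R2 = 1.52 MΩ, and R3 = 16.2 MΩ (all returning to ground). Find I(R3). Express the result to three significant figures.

Combine the parallel branches: R_p = (1/46.6 + 1/1.52 + 1/16.2)⁻¹ = 1.349 MΩ.
V_A = 36.0 × 1.349/3.969 = 12.24 V.
I(R3) = V_A / R3 = 12.24/16.2 = 0.7554 µA.

I ≈ 0.755 µA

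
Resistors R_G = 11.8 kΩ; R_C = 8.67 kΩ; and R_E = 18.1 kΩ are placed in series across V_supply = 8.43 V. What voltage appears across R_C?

ΣR = 11.8 + 8.67 + 18.1 = 38.57 kΩ.
V = V_supply · R/ΣR = 8.43 × 0.2248 = 1.895 V.

V ≈ 1.89 V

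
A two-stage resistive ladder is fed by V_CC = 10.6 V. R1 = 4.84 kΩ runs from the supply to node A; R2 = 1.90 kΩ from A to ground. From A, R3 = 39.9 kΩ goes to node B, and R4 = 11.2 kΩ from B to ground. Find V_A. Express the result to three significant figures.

V_A ≈ 2.91 V

Node A sees R2 in parallel with the series input of stage 2, R3 + R4 = 51.10 kΩ.
Effective lower resistance at A: R2 ‖ 51.10 = 1.832 kΩ.
So V_A = 10.6 × 0.2746 = 2.910 V.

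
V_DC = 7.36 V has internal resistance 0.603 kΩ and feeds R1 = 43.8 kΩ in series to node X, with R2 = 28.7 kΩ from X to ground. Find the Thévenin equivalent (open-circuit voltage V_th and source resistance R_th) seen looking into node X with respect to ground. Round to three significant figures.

R1' = 0.603 + 43.8 = 44.40 kΩ (source resistance + R1).
V_th is the unloaded tap voltage: V_DC · R2/(R1'+R2) = 7.36 × 0.3926 = 2.890 V.
With V_DC suppressed (replaced by a short), R_th = R1' ‖ R2 = (44.40 × 28.7)/(44.40 + 28.7) = 17.43 kΩ.

V_th ≈ 2.89 V, R_th ≈ 17.4 kΩ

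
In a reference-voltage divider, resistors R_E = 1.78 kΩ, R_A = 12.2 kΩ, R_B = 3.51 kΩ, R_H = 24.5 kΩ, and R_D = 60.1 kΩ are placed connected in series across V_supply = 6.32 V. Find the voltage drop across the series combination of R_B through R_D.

Series total: ΣR = 1.78 + 12.2 + 3.51 + 24.5 + 60.1 = 102.1 kΩ.
R_{R_B..R_D} = 3.51 + 24.5 + 60.1 = 88.11 kΩ.
V = V_supply · R/ΣR = 6.32 × 0.8631 = 5.455 V.

V ≈ 5.45 V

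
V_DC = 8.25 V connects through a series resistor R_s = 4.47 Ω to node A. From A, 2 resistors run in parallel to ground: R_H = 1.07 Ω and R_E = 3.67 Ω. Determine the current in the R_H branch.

I ≈ 1.21 A

Parallel bank: R_p = 1/(1/1.07 + 1/3.67) = 0.8285 Ω.
V_A by voltage divider: V_A = 8.25 × 0.8285/(4.47 + 0.8285) = 1.290 V.
Branch current I = V_A/R_H = 1.290/1.07 = 1.206 A.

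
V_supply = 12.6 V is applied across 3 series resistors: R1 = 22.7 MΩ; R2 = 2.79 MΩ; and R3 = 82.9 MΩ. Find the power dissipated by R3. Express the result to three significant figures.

P ≈ 1.12 µW

Series current I = V_supply/ΣR = 12.6/108.4 = 0.1162 µA.
V(R3) = I·R = 9.637 V; P = V·I = 9.637 × 0.1162 = 1.120 µW.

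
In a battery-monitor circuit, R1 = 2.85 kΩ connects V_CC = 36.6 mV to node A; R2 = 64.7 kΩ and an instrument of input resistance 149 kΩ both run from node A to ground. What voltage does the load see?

R2 ‖ R_L = (64.7 × 149)/(64.7 + 149) = 45.11 kΩ.
Then V_out = V_CC · R2'/(R1 + R2') = 36.6 × 45.11/47.96 = 34.43 mV.
(Unloaded it would be 35.1 mV; the load pulls it down.)

V_out ≈ 34.4 mV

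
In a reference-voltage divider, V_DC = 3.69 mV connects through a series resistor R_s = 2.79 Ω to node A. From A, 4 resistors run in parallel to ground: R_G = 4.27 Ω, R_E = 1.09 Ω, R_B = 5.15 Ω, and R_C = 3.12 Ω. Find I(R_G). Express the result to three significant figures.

I ≈ 0.153 mA

Equivalent of the parallel group: R_p = 0.6001 Ω.
Node voltage V_A = V_DC · R_p/(R_s + R_p) = 3.69 × 0.1770 = 0.6532 mV.
I(R_G) = V_A / R_G = 0.6532/4.27 = 0.1530 mA.
(Check via current divider: I_total = 1.088 mA; share G_k/ΣG = 0.1405 → same result.)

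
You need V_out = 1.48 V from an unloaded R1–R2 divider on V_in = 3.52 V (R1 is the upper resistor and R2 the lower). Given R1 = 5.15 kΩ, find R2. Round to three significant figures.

R2 ≈ 3.74 kΩ

V_out/V_in = R2/(R1+R2) = 0.4205.
R2 = R1 · 0.4205/(1 − 0.4205) = 3.736 kΩ.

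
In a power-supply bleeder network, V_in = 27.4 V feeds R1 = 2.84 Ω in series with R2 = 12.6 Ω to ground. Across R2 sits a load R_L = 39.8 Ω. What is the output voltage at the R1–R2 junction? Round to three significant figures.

The load sits in parallel with R2, giving an effective lower resistance R2' = R2·R_L/(R2+R_L) = 9.570 Ω.
Voltage divider with the loaded lower leg: V_out = 27.4 × 9.570/(2.84 + 9.570) = 27.4 × 0.7712 = 21.13 V.
(Unloaded it would be 22.4 V; the load pulls it down.)

V_out ≈ 21.1 V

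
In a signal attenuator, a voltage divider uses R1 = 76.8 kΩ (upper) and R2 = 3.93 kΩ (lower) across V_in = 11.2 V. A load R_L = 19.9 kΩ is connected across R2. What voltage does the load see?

The load sits in parallel with R2, giving an effective lower resistance R2' = R2·R_L/(R2+R_L) = 3.282 kΩ.
Voltage divider with the loaded lower leg: V_out = 11.2 × 3.282/(76.8 + 3.282) = 11.2 × 0.04098 = 0.4590 V.

V_out ≈ 0.459 V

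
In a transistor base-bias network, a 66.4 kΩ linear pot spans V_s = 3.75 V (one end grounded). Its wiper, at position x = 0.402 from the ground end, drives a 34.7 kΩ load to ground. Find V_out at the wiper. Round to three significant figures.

V_out ≈ 1.03 V

Lower segment x·R_p = 26.69 kΩ; upper segment (1−x)·R_p = 39.71 kΩ.
R_L loads the lower segment: effective lower R = 15.09 kΩ.
Then V_out = V_s · 15.09/(39.71 + 15.09) = 1.033 V.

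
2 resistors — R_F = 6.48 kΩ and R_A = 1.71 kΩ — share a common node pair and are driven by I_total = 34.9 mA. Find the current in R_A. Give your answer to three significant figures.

For two parallel branches, I_k = I_total · (other R)/(sum of R).
So I = 34.9 × 6.48/8.190 = 27.61 mA.

I ≈ 27.6 mA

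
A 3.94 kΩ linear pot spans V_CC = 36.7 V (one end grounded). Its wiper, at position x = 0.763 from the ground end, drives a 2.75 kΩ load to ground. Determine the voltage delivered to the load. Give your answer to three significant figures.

V_out ≈ 22.2 V

Split the track: R_lower = x·R_p = 3.006 kΩ, R_upper = (1−x)·R_p = 0.9338 kΩ.
Lower segment in parallel with the load: 3.006 ‖ 2.75 = 1.436 kΩ.
Loaded-divider output: V_out = 36.7 × 0.6060 = 22.24 V.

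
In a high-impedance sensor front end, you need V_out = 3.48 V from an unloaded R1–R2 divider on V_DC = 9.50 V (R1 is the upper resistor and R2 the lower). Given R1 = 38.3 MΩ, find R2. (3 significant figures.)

R2 ≈ 22.1 MΩ

The divider ratio is R2/(R1+R2) = 3.48/9.50 = 0.3663.
Rearranging, R2 = R1·k/(1−k) = 38.3 × 0.5781 = 22.14 MΩ.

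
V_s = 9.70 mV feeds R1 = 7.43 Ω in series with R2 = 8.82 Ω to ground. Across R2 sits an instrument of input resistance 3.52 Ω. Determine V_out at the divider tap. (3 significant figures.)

V_out ≈ 2.45 mV

R2 ‖ R_L = (8.82 × 3.52)/(8.82 + 3.52) = 2.516 Ω.
Then V_out = V_s · R2'/(R1 + R2') = 9.70 × 2.516/9.946 = 2.454 mV.
(Unloaded it would be 5.26 mV; the load pulls it down.)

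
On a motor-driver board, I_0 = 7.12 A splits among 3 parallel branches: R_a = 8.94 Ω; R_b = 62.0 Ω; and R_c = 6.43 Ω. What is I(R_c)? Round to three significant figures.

I ≈ 3.91 A

Total conductance ΣG = 1/8.94 + 1/62.0 + 1/6.43 = 0.2835 (units of 1/Ω).
Current divider: I(R_c) = I_0 · G_k/ΣG = 7.12 × (0.1555/0.2835) = 7.12 × 0.5486 = 3.906 A.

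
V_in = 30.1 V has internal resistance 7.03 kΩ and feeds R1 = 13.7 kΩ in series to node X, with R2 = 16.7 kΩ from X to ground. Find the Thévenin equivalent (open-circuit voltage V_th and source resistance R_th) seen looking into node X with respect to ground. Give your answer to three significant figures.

V_th ≈ 13.4 V, R_th ≈ 9.25 kΩ

R1' = 7.03 + 13.7 = 20.73 kΩ (source resistance + R1).
With X open, the divider is unloaded: V_th = 30.1 × 16.7/37.43 = 13.43 V.
Zeroing V_in shorts the top of R1' to ground, so R_th = R1' ‖ R2 = 9.249 kΩ.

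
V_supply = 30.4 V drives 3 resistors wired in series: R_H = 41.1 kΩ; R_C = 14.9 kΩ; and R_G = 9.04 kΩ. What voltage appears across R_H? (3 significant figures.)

Series total: ΣR = 41.1 + 14.9 + 9.04 = 65.04 kΩ.
Voltage divider: V = V_supply · (41.10 / 65.04) = 30.4 × 0.6319 = 19.21 V.

V ≈ 19.2 V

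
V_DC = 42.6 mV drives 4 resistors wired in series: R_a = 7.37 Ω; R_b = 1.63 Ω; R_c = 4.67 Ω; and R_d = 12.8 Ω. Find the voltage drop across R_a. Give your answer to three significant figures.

Series total: ΣR = 7.37 + 1.63 + 4.67 + 12.8 = 26.47 Ω.
By the voltage-divider rule, V = 42.6 × 7.370/26.47 = 11.86 mV.

V ≈ 11.9 mV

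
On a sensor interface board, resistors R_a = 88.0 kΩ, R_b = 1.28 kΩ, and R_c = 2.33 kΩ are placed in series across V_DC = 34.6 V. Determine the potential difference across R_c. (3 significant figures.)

Total series resistance ΣR = 88.0 + 1.28 + 2.33 = 91.61 kΩ.
Voltage divider: V = V_DC · (2.330 / 91.61) = 34.6 × 0.02543 = 0.8800 V.

V ≈ 0.880 V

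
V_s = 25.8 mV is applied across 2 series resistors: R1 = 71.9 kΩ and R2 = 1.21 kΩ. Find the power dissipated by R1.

P ≈ 8.95 nW

ΣR = 73.11 kΩ → I = 25.8/73.11 = 0.3529 µA.
V(R1) = I·R = 25.37 mV; P = V·I = 25.37 × 0.3529 = 8.954 nW.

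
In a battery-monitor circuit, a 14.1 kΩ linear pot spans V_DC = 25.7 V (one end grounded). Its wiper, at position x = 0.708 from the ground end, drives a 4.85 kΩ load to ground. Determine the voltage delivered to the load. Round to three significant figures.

The pot divides into 4.117 kΩ above the wiper and 9.983 kΩ below.
R_L loads the lower segment: effective lower R = 3.264 kΩ.
Loaded-divider output: V_out = 25.7 × 0.4422 = 11.36 V.

V_out ≈ 11.4 V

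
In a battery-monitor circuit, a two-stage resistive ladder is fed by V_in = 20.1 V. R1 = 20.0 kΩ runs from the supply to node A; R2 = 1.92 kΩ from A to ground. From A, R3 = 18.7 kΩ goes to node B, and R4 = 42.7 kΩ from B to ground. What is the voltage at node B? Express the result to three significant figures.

Node A sees R2 in parallel with the series input of stage 2, R3 + R4 = 61.40 kΩ.
Effective lower resistance at A: R2 ‖ 61.40 = 1.862 kΩ.
V_A = 20.1 × 1.862/(20.0 + 1.862) = 1.712 V.
Then the unloaded second divider: V_B = V_A × R4/(R3+R4) = 1.712 × 0.6954 = 1.190 V.

V_B ≈ 1.19 V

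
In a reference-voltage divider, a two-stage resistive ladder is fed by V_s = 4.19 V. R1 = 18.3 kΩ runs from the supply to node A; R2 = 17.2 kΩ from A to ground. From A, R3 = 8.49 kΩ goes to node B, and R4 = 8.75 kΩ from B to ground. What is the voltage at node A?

The second stage (R3 + R4 = 17.24 kΩ) loads node A in parallel with R2.
Effective lower resistance at A: R2 ‖ 17.24 = 8.610 kΩ.
So V_A = 4.19 × 0.3200 = 1.341 V.

V_A ≈ 1.34 V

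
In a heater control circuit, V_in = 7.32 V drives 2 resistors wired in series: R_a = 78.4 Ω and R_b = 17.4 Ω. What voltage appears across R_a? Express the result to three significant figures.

V ≈ 5.99 V

ΣR = 78.4 + 17.4 = 95.80 Ω.
V = V_in · R/ΣR = 7.32 × 0.8184 = 5.990 V.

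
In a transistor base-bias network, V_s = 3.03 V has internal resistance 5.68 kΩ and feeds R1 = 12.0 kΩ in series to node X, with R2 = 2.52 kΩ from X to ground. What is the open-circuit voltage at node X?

V_th ≈ 0.378 V

R1' = 5.68 + 12.0 = 17.68 kΩ (source resistance + R1).
Open-circuit (no load on X): V_th = V_s · R2/(R1' + R2) = 3.03 × 2.52/(17.68 + 2.52) = 0.3780 V.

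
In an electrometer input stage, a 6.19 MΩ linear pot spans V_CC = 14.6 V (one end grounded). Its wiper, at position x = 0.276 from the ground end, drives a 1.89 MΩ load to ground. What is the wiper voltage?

Lower segment x·R_p = 1.708 MΩ; upper segment (1−x)·R_p = 4.482 MΩ.
(x·R_p) ‖ R_L = 0.8973 MΩ.
V_out = 14.6 × 0.8973/(4.482 + 0.8973) = 2.436 V.

V_out ≈ 2.44 V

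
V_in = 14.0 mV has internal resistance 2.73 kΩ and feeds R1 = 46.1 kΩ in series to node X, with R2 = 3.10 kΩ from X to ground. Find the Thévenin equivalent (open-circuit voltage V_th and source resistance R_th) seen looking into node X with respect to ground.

V_th ≈ 0.836 mV, R_th ≈ 2.91 kΩ

R1' = 2.73 + 46.1 = 48.83 kΩ (source resistance + R1).
With X open, the divider is unloaded: V_th = 14.0 × 3.10/51.93 = 0.8357 mV.
Looking into X with the source shorted: R_th = R1'·R2/(R1'+R2) = 48.83 × 3.10/51.93 = 2.915 kΩ.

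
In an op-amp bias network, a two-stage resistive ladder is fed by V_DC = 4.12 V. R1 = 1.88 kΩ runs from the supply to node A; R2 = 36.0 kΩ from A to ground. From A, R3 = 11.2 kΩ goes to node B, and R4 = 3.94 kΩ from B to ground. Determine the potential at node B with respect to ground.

The second stage (R3 + R4 = 15.14 kΩ) loads node A in parallel with R2.
Effective lower resistance at A: R2 ‖ 15.14 = 10.66 kΩ.
V_A = 4.12 × 10.66/(1.88 + 10.66) = 3.502 V.
Then the unloaded second divider: V_B = V_A × R4/(R3+R4) = 3.502 × 0.2602 = 0.9114 V.

V_B ≈ 0.911 V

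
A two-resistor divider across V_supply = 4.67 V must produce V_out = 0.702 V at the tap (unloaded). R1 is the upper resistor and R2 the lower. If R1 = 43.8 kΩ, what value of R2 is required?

R2 ≈ 7.75 kΩ

V_out/V_supply = R2/(R1+R2) = 0.1503.
So R2 = R1 · V_out/(V_supply − V_out) = 43.8 × 0.702/(4.67 − 0.702) = 43.8 × 0.1769 = 7.749 kΩ.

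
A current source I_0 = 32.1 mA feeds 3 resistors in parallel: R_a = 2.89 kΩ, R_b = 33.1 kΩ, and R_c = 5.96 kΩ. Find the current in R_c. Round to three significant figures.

I ≈ 9.90 mA

Total conductance ΣG = 1/2.89 + 1/33.1 + 1/5.96 = 0.5440 (units of 1/kΩ).
Current divider: I(R_c) = I_0 · G_k/ΣG = 32.1 × (0.1678/0.5440) = 32.1 × 0.3084 = 9.900 mA.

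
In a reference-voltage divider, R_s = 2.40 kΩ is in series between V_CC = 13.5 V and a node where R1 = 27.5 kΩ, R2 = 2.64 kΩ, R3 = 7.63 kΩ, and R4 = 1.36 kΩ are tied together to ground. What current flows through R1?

I ≈ 0.120 mA

Equivalent of the parallel group: R_p = 0.7803 kΩ.
Node voltage V_A = V_CC · R_p/(R_s + R_p) = 13.5 × 0.2454 = 3.312 V.
Branch current I = V_A/R1 = 3.312/27.5 = 0.1205 mA.
(Check via current divider: I_total = 4.245 mA; share G_k/ΣG = 0.02838 → same result.)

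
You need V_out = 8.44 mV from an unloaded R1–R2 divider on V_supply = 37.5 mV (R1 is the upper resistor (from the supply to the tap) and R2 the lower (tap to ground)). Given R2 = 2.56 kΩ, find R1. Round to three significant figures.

The divider ratio is R2/(R1+R2) = 8.44/37.5 = 0.2251.
R1 = R2·(1/k − 1) = 2.56 × 3.443 = 8.814 kΩ.

R1 ≈ 8.81 kΩ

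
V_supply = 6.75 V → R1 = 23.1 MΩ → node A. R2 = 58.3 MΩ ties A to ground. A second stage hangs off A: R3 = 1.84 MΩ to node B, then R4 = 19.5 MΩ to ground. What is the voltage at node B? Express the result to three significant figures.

Node A sees R2 in parallel with the series input of stage 2, R3 + R4 = 21.34 MΩ.
Effective lower resistance at A: R2 ‖ 21.34 = 15.62 MΩ.
First divider: V_A = V_supply · 15.62/(23.1 + 15.62) = 2.723 V.
Stage 2 is unloaded, so V_B = V_A · R4/(R3+R4) = 2.723 × 19.5/21.34 = 2.488 V.

V_B ≈ 2.49 V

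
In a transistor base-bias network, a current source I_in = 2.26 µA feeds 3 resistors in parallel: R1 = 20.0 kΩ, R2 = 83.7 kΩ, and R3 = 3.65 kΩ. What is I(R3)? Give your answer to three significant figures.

I ≈ 1.84 µA

Conductances: ΣG = 1/20.0 + 1/83.7 + 1/3.65 = 0.3359 (1/kΩ).
By the current-divider rule, I = I_in · G_k/ΣG = 2.26 × 0.8156 = 1.843 µA.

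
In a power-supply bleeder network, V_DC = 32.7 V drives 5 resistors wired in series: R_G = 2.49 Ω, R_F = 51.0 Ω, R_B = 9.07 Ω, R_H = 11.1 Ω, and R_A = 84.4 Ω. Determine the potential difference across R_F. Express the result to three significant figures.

Series total: ΣR = 2.49 + 51.0 + 9.07 + 11.1 + 84.4 = 158.1 Ω.
By the voltage-divider rule, V = 32.7 × 51.00/158.1 = 10.55 V.

V ≈ 10.6 V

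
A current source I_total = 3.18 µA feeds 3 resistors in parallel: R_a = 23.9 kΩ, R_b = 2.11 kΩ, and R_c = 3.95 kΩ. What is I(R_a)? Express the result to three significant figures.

Total conductance ΣG = 1/23.9 + 1/2.11 + 1/3.95 = 0.7689 (units of 1/kΩ).
Current divider: I(R_a) = I_total · G_k/ΣG = 3.18 × (0.04184/0.7689) = 3.18 × 0.05441 = 0.1730 µA.

I ≈ 0.173 µA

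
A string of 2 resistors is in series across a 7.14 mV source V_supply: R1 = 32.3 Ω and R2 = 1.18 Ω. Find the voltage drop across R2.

Total series resistance ΣR = 32.3 + 1.18 = 33.48 Ω.
Voltage divider: V = V_supply · (1.180 / 33.48) = 7.14 × 0.03524 = 0.2516 mV.

V ≈ 0.252 mV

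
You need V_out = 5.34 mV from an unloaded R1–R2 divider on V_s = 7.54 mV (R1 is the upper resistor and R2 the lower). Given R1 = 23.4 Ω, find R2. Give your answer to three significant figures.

V_out/V_s = R2/(R1+R2) = 0.7082.
Rearranging, R2 = R1·k/(1−k) = 23.4 × 2.427 = 56.80 Ω.

R2 ≈ 56.8 Ω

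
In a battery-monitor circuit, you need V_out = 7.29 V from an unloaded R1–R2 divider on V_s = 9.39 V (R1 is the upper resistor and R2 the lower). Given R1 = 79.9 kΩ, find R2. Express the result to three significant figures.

R2 ≈ 277 kΩ

Required fraction k = V_out/V_s = 0.7764.
So R2 = R1 · V_out/(V_s − V_out) = 79.9 × 7.29/(9.39 − 7.29) = 79.9 × 3.471 = 277.4 kΩ.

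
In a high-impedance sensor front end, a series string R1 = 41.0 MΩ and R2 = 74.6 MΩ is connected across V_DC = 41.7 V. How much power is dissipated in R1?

ΣR = 115.6 MΩ → I = 41.7/115.6 = 0.3607 µA.
P = I²R = 0.1301 × 41.0 = 5.335 µW.

P ≈ 5.34 µW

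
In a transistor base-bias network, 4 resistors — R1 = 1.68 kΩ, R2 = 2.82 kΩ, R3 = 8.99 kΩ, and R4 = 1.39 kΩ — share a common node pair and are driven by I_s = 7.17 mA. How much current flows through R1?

I ≈ 2.40 mA

Total conductance ΣG = 1/1.68 + 1/2.82 + 1/8.99 + 1/1.39 = 1.781 (units of 1/kΩ).
Current divider: I(R1) = I_s · G_k/ΣG = 7.17 × (0.5952/1.781) = 7.17 × 0.3343 = 2.397 mA.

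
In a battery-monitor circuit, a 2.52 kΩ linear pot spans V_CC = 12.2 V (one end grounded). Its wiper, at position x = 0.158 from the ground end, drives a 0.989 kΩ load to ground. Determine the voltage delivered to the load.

V_out ≈ 1.44 V

Split the track: R_lower = x·R_p = 0.3982 kΩ, R_upper = (1−x)·R_p = 2.122 kΩ.
R_L loads the lower segment: effective lower R = 0.2839 kΩ.
Then V_out = V_CC · 0.2839/(2.122 + 0.2839) = 1.440 V.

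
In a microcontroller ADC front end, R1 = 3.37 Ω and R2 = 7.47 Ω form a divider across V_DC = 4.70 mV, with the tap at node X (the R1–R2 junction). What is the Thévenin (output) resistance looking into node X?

R_th ≈ 2.32 Ω

Zeroing V_DC shorts the top of R1 to ground, so R_th = R1 ‖ R2 = 2.322 Ω.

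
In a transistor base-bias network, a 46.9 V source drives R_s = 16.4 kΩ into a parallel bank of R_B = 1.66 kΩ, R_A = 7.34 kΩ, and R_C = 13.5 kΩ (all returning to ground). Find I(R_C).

Combine the parallel branches: R_p = (1/1.66 + 1/7.34 + 1/13.5)⁻¹ = 1.230 kΩ.
Node voltage V_A = V_DC · R_p/(R_s + R_p) = 46.9 × 0.06979 = 3.273 V.
Branch current I = V_A/R_C = 3.273/13.5 = 0.2425 mA.

I ≈ 0.242 mA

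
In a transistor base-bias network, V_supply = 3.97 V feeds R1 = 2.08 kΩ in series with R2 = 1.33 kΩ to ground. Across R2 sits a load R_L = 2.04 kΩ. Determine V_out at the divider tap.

The load sits in parallel with R2, giving an effective lower resistance R2' = R2·R_L/(R2+R_L) = 0.8051 kΩ.
Now apply the divider: V_out = 3.97 × 0.2791 = 1.108 V.
(Unloaded it would be 1.55 V; the load pulls it down.)

V_out ≈ 1.11 V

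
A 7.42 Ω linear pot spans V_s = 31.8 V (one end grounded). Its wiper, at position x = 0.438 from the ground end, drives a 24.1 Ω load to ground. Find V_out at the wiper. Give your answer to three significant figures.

Lower segment x·R_p = 3.250 Ω; upper segment (1−x)·R_p = 4.170 Ω.
R_L loads the lower segment: effective lower R = 2.864 Ω.
V_out = 31.8 × 2.864/(4.170 + 2.864) = 12.95 V.

V_out ≈ 12.9 V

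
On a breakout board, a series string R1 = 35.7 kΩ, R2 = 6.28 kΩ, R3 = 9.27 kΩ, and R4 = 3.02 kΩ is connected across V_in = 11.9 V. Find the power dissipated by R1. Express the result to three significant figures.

P ≈ 1.72 mW

The common current is I = 11.9/54.27 = 0.2193 mA.
V(R1) = I·R = 7.828 V; P = V·I = 7.828 × 0.2193 = 1.716 mW.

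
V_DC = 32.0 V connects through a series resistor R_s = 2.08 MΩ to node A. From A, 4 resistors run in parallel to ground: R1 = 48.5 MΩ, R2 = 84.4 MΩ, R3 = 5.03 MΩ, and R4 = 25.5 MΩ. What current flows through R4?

Combine the parallel branches: R_p = (1/48.5 + 1/84.4 + 1/5.03 + 1/25.5)⁻¹ = 3.697 MΩ.
V_A = 32.0 × 3.697/5.777 = 20.48 V.
Branch current I = V_A/R4 = 20.48/25.5 = 0.8031 µA.

I ≈ 0.803 µA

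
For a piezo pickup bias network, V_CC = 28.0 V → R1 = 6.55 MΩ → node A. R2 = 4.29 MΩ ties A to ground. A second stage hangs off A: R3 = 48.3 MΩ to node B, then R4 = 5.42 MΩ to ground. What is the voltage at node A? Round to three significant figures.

Node A sees R2 in parallel with the series input of stage 2, R3 + R4 = 53.72 MΩ.
R2 ‖ (R3+R4) = 3.973 MΩ.
So V_A = 28.0 × 0.3775 = 10.57 V.

V_A ≈ 10.6 V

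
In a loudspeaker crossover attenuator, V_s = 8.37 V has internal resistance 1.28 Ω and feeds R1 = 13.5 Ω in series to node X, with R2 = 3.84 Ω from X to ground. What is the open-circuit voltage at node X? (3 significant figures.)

V_th ≈ 1.73 V

R1' = 1.28 + 13.5 = 14.78 Ω (source resistance + R1).
With X open, the divider is unloaded: V_th = 8.37 × 3.84/18.62 = 1.726 V.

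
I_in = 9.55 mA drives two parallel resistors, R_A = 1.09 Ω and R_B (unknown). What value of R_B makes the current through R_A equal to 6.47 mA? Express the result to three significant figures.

Two-branch current divider: I_A = I_in · R_B/(R_A + R_B).
6.47/9.55 = R_B/(R_A + R_B) → R_B = R_A · (0.6775)/(1 − 0.6775) = 1.09 × 2.101 = 2.290 Ω.

R_B ≈ 2.29 Ω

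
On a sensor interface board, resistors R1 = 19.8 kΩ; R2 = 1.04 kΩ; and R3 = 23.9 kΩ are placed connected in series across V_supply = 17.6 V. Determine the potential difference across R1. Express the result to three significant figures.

Series total: ΣR = 19.8 + 1.04 + 23.9 = 44.74 kΩ.
Voltage divider: V = V_supply · (19.80 / 44.74) = 17.6 × 0.4426 = 7.789 V.

V ≈ 7.79 V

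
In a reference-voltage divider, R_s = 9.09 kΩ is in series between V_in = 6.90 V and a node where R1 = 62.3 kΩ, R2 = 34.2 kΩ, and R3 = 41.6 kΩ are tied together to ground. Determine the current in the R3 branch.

Combine the parallel branches: R_p = (1/62.3 + 1/34.2 + 1/41.6)⁻¹ = 14.42 kΩ.
V_A by voltage divider: V_A = 6.90 × 14.42/(9.09 + 14.42) = 4.233 V.
Branch current I = V_A/R3 = 4.233/41.6 = 0.1017 mA.
(Check via current divider: I_total = 0.2934 mA; share G_k/ΣG = 0.3467 → same result.)

I ≈ 0.102 mA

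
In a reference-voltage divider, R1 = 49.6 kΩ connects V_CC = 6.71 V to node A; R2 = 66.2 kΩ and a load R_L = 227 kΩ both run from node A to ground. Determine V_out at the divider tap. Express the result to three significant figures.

V_out ≈ 3.41 V

R2 ‖ R_L = (66.2 × 227)/(66.2 + 227) = 51.25 kΩ.
Then V_out = V_CC · R2'/(R1 + R2') = 6.71 × 51.25/100.9 = 3.410 V.
(Unloaded it would be 3.84 V; the load pulls it down.)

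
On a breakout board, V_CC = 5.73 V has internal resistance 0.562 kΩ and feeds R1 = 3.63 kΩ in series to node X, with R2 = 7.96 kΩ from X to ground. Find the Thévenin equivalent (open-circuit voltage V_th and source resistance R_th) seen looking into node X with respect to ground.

R1' = 0.562 + 3.63 = 4.192 kΩ (source resistance + R1).
Open-circuit (no load on X): V_th = V_CC · R2/(R1' + R2) = 5.73 × 7.96/(4.192 + 7.96) = 3.753 V.
Looking into X with the source shorted: R_th = R1'·R2/(R1'+R2) = 4.192 × 7.96/12.15 = 2.746 kΩ.

V_th ≈ 3.75 V, R_th ≈ 2.75 kΩ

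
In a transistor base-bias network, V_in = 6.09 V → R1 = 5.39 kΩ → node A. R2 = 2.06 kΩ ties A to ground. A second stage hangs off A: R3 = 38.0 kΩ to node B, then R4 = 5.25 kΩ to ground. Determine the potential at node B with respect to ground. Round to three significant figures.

Looking into the second stage from A: R3 + R4 = 43.25 kΩ appears in parallel with R2.
R2 ‖ (R3+R4) = 1.966 kΩ.
V_A = 6.09 × 1.966/(5.39 + 1.966) = 1.628 V.
V_B = V_A × 0.1214 = 0.1976 V.

V_B ≈ 0.198 V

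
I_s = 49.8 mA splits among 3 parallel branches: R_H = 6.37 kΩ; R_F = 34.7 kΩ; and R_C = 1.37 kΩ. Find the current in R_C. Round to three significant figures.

Conductances: ΣG = 1/6.37 + 1/34.7 + 1/1.37 = 0.9157 (1/kΩ).
Current divider: I(R_C) = I_s · G_k/ΣG = 49.8 × (0.7299/0.9157) = 49.8 × 0.7971 = 39.70 mA.

I ≈ 39.7 mA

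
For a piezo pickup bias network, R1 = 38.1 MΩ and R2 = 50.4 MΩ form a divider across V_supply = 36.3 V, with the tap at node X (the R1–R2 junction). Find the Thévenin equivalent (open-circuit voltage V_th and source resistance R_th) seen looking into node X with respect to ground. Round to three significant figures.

V_th is the unloaded tap voltage: V_supply · R2/(R1+R2) = 36.3 × 0.5695 = 20.67 V.
With V_supply suppressed (replaced by a short), R_th = R1 ‖ R2 = (38.10 × 50.4)/(38.10 + 50.4) = 21.70 MΩ.

V_th ≈ 20.7 V, R_th ≈ 21.7 MΩ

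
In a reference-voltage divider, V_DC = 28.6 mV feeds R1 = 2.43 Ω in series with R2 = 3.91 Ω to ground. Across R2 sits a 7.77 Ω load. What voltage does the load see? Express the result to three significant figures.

First combine the lower leg with the load: R2 ‖ R_L = 2.601 Ω.
Now apply the divider: V_out = 28.6 × 0.5170 = 14.79 mV.
(Unloaded it would be 17.6 mV; the load pulls it down.)

V_out ≈ 14.8 mV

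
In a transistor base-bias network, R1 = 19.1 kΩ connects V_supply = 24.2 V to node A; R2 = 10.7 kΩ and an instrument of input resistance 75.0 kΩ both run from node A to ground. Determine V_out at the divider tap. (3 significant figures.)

V_out ≈ 7.96 V

R2 ‖ R_L = (10.7 × 75.0)/(10.7 + 75.0) = 9.364 kΩ.
Now apply the divider: V_out = 24.2 × 0.3290 = 7.961 V.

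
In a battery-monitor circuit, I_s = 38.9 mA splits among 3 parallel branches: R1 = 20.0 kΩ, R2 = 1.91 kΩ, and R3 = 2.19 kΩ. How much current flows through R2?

I ≈ 19.8 mA

Conductances: ΣG = 1/20.0 + 1/1.91 + 1/2.19 = 1.030 (1/kΩ).
Current divider: I(R2) = I_s · G_k/ΣG = 38.9 × (0.5236/1.030) = 38.9 × 0.5082 = 19.77 mA.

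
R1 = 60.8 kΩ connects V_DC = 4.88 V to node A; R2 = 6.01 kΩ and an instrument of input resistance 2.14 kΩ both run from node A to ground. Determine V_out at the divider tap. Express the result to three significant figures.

V_out ≈ 0.123 V

First combine the lower leg with the load: R2 ‖ R_L = 1.578 kΩ.
Voltage divider with the loaded lower leg: V_out = 4.88 × 1.578/(60.8 + 1.578) = 4.88 × 0.02530 = 0.1235 V.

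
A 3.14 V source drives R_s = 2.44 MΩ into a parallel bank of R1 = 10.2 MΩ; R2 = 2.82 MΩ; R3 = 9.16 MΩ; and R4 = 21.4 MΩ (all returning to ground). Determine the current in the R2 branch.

Parallel bank: R_p = 1/(1/10.2 + 1/2.82 + 1/9.16 + 1/21.4) = 1.643 MΩ.
V_A = 3.14 × 1.643/4.083 = 1.264 V.
Branch current I = V_A/R2 = 1.264/2.82 = 0.4481 µA.
(Equivalently: I_total = 0.7690 µA, then current-divider fraction G_k/ΣG = 0.5827.)

I ≈ 0.448 µA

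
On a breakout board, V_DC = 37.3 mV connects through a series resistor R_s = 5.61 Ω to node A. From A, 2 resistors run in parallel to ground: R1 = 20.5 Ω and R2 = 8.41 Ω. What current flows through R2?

I ≈ 2.29 mA

Combine the parallel branches: R_p = (1/20.5 + 1/8.41)⁻¹ = 5.964 Ω.
Node voltage V_A = V_DC · R_p/(R_s + R_p) = 37.3 × 0.5153 = 19.22 mV.
Branch current I = V_A/R2 = 19.22/8.41 = 2.285 mA.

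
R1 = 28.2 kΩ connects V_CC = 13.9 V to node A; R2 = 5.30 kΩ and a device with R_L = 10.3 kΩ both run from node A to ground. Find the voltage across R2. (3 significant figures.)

V_out ≈ 1.53 V

The load sits in parallel with R2, giving an effective lower resistance R2' = R2·R_L/(R2+R_L) = 3.499 kΩ.
Now apply the divider: V_out = 13.9 × 0.1104 = 1.534 V.
(Unloaded it would be 2.20 V; the load pulls it down.)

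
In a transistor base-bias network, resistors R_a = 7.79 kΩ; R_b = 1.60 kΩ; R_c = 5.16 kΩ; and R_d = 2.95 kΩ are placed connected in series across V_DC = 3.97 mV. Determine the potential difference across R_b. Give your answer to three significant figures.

Total series resistance ΣR = 7.79 + 1.60 + 5.16 + 2.95 = 17.50 kΩ.
Voltage divider: V = V_DC · (1.600 / 17.50) = 3.97 × 0.09143 = 0.3630 mV.

V ≈ 0.363 mV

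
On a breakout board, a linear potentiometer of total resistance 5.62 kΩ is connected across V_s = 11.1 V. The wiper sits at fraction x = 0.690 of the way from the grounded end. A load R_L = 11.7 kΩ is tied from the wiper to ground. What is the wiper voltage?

Split the track: R_lower = x·R_p = 3.878 kΩ, R_upper = (1−x)·R_p = 1.742 kΩ.
(x·R_p) ‖ R_L = 2.912 kΩ.
Then V_out = V_s · 2.912/(1.742 + 2.912) = 6.945 V.
(Unloaded: V_out = x·V_s = 7.66 V.)

V_out ≈ 6.95 V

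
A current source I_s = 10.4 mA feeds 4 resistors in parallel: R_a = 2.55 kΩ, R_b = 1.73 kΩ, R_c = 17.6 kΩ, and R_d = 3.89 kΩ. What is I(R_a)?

I ≈ 3.18 mA

Total conductance ΣG = 1/2.55 + 1/1.73 + 1/17.6 + 1/3.89 = 1.284 (units of 1/kΩ).
By the current-divider rule, I = I_s · G_k/ΣG = 10.4 × 0.3054 = 3.176 mA.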